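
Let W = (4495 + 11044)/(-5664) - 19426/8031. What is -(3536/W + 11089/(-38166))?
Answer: 682375528281109/995804257902 ≈ 685.25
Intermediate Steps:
W = -26091397/5054176 (W = 15539*(-1/5664) - 19426*1/8031 = -15539/5664 - 19426/8031 = -26091397/5054176 ≈ -5.1623)
-(3536/W + 11089/(-38166)) = -(3536/(-26091397/5054176) + 11089/(-38166)) = -(3536*(-5054176/26091397) + 11089*(-1/38166)) = -(-17871566336/26091397 - 11089/38166) = -1*(-682375528281109/995804257902) = 682375528281109/995804257902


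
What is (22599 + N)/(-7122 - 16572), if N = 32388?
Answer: -18329/7898 ≈ -2.3207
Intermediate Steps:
(22599 + N)/(-7122 - 16572) = (22599 + 32388)/(-7122 - 16572) = 54987/(-23694) = 54987*(-1/23694) = -18329/7898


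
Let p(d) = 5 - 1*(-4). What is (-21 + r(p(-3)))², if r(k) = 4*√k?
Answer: 81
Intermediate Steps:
p(d) = 9 (p(d) = 5 + 4 = 9)
(-21 + r(p(-3)))² = (-21 + 4*√9)² = (-21 + 4*3)² = (-21 + 12)² = (-9)² = 81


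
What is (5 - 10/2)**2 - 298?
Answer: -298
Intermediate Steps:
(5 - 10/2)**2 - 298 = (5 - 10*1/2)**2 - 298 = (5 - 5)**2 - 298 = 0**2 - 298 = 0 - 298 = -298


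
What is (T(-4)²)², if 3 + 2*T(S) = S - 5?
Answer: 1296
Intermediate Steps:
T(S) = -4 + S/2 (T(S) = -3/2 + (S - 5)/2 = -3/2 + (-5 + S)/2 = -3/2 + (-5/2 + S/2) = -4 + S/2)
(T(-4)²)² = ((-4 + (½)*(-4))²)² = ((-4 - 2)²)² = ((-6)²)² = 36² = 1296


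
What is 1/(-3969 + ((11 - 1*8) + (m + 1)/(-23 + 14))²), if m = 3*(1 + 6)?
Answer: -81/321464 ≈ -0.00025197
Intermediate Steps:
m = 21 (m = 3*7 = 21)
1/(-3969 + ((11 - 1*8) + (m + 1)/(-23 + 14))²) = 1/(-3969 + ((11 - 1*8) + (21 + 1)/(-23 + 14))²) = 1/(-3969 + ((11 - 8) + 22/(-9))²) = 1/(-3969 + (3 + 22*(-⅑))²) = 1/(-3969 + (3 - 22/9)²) = 1/(-3969 + (5/9)²) = 1/(-3969 + 25/81) = 1/(-321464/81) = -81/321464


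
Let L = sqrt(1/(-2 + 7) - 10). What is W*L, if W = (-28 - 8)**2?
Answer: 9072*I*sqrt(5)/5 ≈ 4057.1*I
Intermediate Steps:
W = 1296 (W = (-36)**2 = 1296)
L = 7*I*sqrt(5)/5 (L = sqrt(1/5 - 10) = sqrt(-49/5) = 7*I*sqrt(5)/5 ≈ 3.1305*I)
W*L = 1296*(7*I*sqrt(5)/5) = 9072*I*sqrt(5)/5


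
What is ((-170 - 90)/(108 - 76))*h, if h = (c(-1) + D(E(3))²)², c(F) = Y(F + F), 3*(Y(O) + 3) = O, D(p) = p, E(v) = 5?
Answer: -33280/9 ≈ -3697.8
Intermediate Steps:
Y(O) = -3 + O/3
c(F) = -3 + 2*F/3 (c(F) = -3 + (F + F)/3 = -3 + (2*F)/3 = -3 + 2*F/3)
h = 4096/9 (h = ((-3 + (⅔)*(-1)) + 5²)² = ((-3 - ⅔) + 25)² = (-11/3 + 25)² = (64/3)² = 4096/9 ≈ 455.11)
((-170 - 90)/(108 - 76))*h = ((-170 - 90)/(108 - 76))*(4096/9) = -260/32*(4096/9) = -260*1/32*(4096/9) = -65/8*4096/9 = -33280/9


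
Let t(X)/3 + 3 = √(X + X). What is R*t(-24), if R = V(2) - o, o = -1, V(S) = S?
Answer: -27 + 36*I*√3 ≈ -27.0 + 62.354*I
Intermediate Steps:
R = 3 (R = 2 - 1*(-1) = 2 + 1 = 3)
t(X) = -9 + 3*√2*√X (t(X) = -9 + 3*√(X + X) = -9 + 3*√(2*X) = -9 + 3*(√2*√X) = -9 + 3*√2*√X)
R*t(-24) = 3*(-9 + 3*√2*√(-24)) = 3*(-9 + 3*√2*(2*I*√6)) = 3*(-9 + 12*I*√3) = -27 + 36*I*√3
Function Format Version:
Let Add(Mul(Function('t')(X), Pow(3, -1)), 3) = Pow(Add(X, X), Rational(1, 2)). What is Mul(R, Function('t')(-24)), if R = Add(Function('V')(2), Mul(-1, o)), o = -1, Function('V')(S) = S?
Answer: Add(-27, Mul(36, I, Pow(3, Rational(1, 2)))) ≈ Add(-27.000, Mul(62.354, I))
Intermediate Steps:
R = 3 (R = Add(2, Mul(-1, -1)) = Add(2, 1) = 3)
Function('t')(X) = Add(-9, Mul(3, Pow(2, Rational(1, 2)), Pow(X, Rational(1, 2)))) (Function('t')(X) = Add(-9, Mul(3, Pow(Add(X, X), Rational(1, 2)))) = Add(-9, Mul(3, Pow(Mul(2, X), Rational(1, 2)))) = Add(-9, Mul(3, Mul(Pow(2, Rational(1, 2)), Pow(X, Rational(1, 2))))) = Add(-9, Mul(3, Pow(2, Rational(1, 2)), Pow(X, Rational(1, 2)))))
Mul(R, Function('t')(-24)) = Mul(3, Add(-9, Mul(3, Pow(2, Rational(1, 2)), Pow(-24, Rational(1, 2))))) = Mul(3, Add(-9, Mul(3, Pow(2, Rational(1, 2)), Mul(2, I, Pow(6, Rational(1, 2)))))) = Mul(3, Add(-9, Mul(12, I, Pow(3, Rational(1, 2))))) = Add(-27, Mul(36, I, Pow(3, Rational(1, 2))))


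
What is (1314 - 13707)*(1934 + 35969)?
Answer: -469731879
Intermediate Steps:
(1314 - 13707)*(1934 + 35969) = -12393*37903 = -469731879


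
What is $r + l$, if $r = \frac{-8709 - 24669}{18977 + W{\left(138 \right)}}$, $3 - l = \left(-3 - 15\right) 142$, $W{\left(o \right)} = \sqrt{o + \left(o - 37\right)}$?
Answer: $\frac{460464880902}{180063145} + \frac{16689 \sqrt{239}}{180063145} \approx 2557.2$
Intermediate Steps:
$W{\left(o \right)} = \sqrt{-37 + 2 o}$ ($W{\left(o \right)} = \sqrt{o + \left(o - 37\right)} = \sqrt{o + \left(-37 + o\right)} = \sqrt{-37 + 2 o}$)
$l = 2559$ ($l = 3 - \left(-3 - 15\right) 142 = 3 - \left(-18\right) 142 = 3 - -2556 = 3 + 2556 = 2559$)
$r = - \frac{33378}{18977 + \sqrt{239}}$ ($r = \frac{-8709 - 24669}{18977 + \sqrt{-37 + 2 \cdot 138}} = - \frac{33378}{18977 + \sqrt{-37 + 276}} = - \frac{33378}{18977 + \sqrt{239}} \approx -1.7574$)
$r + l = \left(- \frac{316707153}{180063145} + \frac{16689 \sqrt{239}}{180063145}\right) + 2559 = \frac{460464880902}{180063145} + \frac{16689 \sqrt{239}}{180063145}$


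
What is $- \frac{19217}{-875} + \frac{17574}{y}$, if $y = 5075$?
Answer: $\frac{22247}{875} \approx 25.425$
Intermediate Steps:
$- \frac{19217}{-875} + \frac{17574}{y} = - \frac{19217}{-875} + \frac{17574}{5075} = \left(-19217\right) \left(- \frac{1}{875}\right) + 17574 \cdot \frac{1}{5075} = \frac{19217}{875} + \frac{606}{175} = \frac{22247}{875}$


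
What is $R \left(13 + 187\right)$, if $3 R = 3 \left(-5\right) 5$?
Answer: $-5000$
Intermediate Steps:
$R = -25$ ($R = \frac{3 \left(-5\right) 5}{3} = \frac{\left(-15\right) 5}{3} = \frac{1}{3} \left(-75\right) = -25$)
$R \left(13 + 187\right) = - 25 \left(13 + 187\right) = \left(-25\right) 200 = -5000$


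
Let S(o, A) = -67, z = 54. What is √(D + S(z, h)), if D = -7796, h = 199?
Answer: I*√7863 ≈ 88.674*I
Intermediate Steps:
√(D + S(z, h)) = √(-7796 - 67) = √(-7863) = I*√7863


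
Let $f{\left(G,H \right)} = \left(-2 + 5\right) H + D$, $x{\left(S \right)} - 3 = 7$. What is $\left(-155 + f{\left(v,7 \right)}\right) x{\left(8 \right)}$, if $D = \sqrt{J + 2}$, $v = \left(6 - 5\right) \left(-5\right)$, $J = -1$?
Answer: $-1330$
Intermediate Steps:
$x{\left(S \right)} = 10$ ($x{\left(S \right)} = 3 + 7 = 10$)
$v = -5$ ($v = \left(6 - 5\right) \left(-5\right) = 1 \left(-5\right) = -5$)
$D = 1$ ($D = \sqrt{-1 + 2} = \sqrt{1} = 1$)
$f{\left(G,H \right)} = 1 + 3 H$ ($f{\left(G,H \right)} = \left(-2 + 5\right) H + 1 = 3 H + 1 = 1 + 3 H$)
$\left(-155 + f{\left(v,7 \right)}\right) x{\left(8 \right)} = \left(-155 + \left(1 + 3 \cdot 7\right)\right) 10 = \left(-155 + \left(1 + 21\right)\right) 10 = \left(-155 + 22\right) 10 = \left(-133\right) 10 = -1330$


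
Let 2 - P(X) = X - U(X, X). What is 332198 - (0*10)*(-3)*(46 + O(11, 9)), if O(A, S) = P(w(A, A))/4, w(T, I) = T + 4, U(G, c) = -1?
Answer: 332198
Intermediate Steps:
w(T, I) = 4 + T
P(X) = 1 - X (P(X) = 2 - (X - 1*(-1)) = 2 - (X + 1) = 2 - (1 + X) = 2 + (-1 - X) = 1 - X)
O(A, S) = -3/4 - A/4 (O(A, S) = (1 - (4 + A))/4 = (1 + (-4 - A))*(1/4) = (-3 - A)*(1/4) = -3/4 - A/4)
332198 - (0*10)*(-3)*(46 + O(11, 9)) = 332198 - (0*10)*(-3)*(46 + (-3/4 - 1/4*11)) = 332198 - 0*(-3)*(46 + (-3/4 - 11/4)) = 332198 - 0*(46 - 7/2) = 332198 - 0*85/2 = 332198 - 1*0 = 332198 + 0 = 332198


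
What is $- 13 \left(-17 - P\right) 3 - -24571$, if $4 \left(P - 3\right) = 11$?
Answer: $\frac{101833}{4} \approx 25458.0$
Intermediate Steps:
$P = \frac{23}{4}$ ($P = 3 + \frac{1}{4} \cdot 11 = 3 + \frac{11}{4} = \frac{23}{4} \approx 5.75$)
$- 13 \left(-17 - P\right) 3 - -24571 = - 13 \left(-17 - \frac{23}{4}\right) 3 - -24571 = - 13 \left(-17 - \frac{23}{4}\right) 3 + 24571 = \left(-13\right) \left(- \frac{91}{4}\right) 3 + 24571 = \frac{1183}{4} \cdot 3 + 24571 = \frac{3549}{4} + 24571 = \frac{101833}{4}$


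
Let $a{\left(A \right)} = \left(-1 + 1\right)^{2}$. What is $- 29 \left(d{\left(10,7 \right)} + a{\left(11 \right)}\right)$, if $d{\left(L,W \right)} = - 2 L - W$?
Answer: $783$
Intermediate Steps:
$d{\left(L,W \right)} = - W - 2 L$
$a{\left(A \right)} = 0$ ($a{\left(A \right)} = 0^{2} = 0$)
$- 29 \left(d{\left(10,7 \right)} + a{\left(11 \right)}\right) = - 29 \left(\left(\left(-1\right) 7 - 20\right) + 0\right) = - 29 \left(\left(-7 - 20\right) + 0\right) = - 29 \left(-27 + 0\right) = \left(-29\right) \left(-27\right) = 783$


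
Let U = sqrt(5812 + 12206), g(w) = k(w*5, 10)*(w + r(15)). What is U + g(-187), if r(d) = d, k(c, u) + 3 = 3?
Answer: 3*sqrt(2002) ≈ 134.23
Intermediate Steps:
k(c, u) = 0 (k(c, u) = -3 + 3 = 0)
g(w) = 0 (g(w) = 0*(w + 15) = 0*(15 + w) = 0)
U = 3*sqrt(2002) (U = sqrt(18018) = 3*sqrt(2002) ≈ 134.23)
U + g(-187) = 3*sqrt(2002) + 0 = 3*sqrt(2002)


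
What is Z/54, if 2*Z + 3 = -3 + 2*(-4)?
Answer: -7/54 ≈ -0.12963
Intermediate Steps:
Z = -7 (Z = -3/2 + (-3 + 2*(-4))/2 = -3/2 + (-3 - 8)/2 = -3/2 + (½)*(-11) = -3/2 - 11/2 = -7)
Z/54 = -7/54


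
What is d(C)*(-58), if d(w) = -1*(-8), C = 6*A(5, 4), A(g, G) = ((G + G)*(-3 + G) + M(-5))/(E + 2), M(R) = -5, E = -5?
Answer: -464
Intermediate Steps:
A(g, G) = 5/3 - 2*G*(-3 + G)/3 (A(g, G) = ((G + G)*(-3 + G) - 5)/(-5 + 2) = ((2*G)*(-3 + G) - 5)/(-3) = (2*G*(-3 + G) - 5)*(-⅓) = (-5 + 2*G*(-3 + G))*(-⅓) = 5/3 - 2*G*(-3 + G)/3)
C = -6 (C = 6*(5/3 + 2*4 - ⅔*4²) = 6*(5/3 + 8 - ⅔*16) = 6*(5/3 + 8 - 32/3) = 6*(-1) = -6)
d(w) = 8
d(C)*(-58) = 8*(-58) = -464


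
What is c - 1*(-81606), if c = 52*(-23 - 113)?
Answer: 74534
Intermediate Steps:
c = -7072 (c = 52*(-136) = -7072)
c - 1*(-81606) = -7072 - 1*(-81606) = -7072 + 81606 = 74534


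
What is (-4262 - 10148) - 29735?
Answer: -44145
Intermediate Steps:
(-4262 - 10148) - 29735 = -14410 - 29735 = -44145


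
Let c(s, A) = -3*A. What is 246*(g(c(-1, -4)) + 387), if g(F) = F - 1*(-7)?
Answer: 99876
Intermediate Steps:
g(F) = 7 + F (g(F) = F + 7 = 7 + F)
246*(g(c(-1, -4)) + 387) = 246*((7 - 3*(-4)) + 387) = 246*((7 + 12) + 387) = 246*(19 + 387) = 246*406 = 99876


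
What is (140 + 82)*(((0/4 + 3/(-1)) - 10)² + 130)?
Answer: 66378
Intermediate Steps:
(140 + 82)*(((0/4 + 3/(-1)) - 10)² + 130) = 222*(((0*(¼) + 3*(-1)) - 10)² + 130) = 222*(((0 - 3) - 10)² + 130) = 222*((-3 - 10)² + 130) = 222*((-13)² + 130) = 222*(169 + 130) = 222*299 = 66378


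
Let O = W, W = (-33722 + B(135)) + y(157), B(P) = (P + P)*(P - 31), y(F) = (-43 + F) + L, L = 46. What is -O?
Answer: 5482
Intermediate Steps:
y(F) = 3 + F (y(F) = (-43 + F) + 46 = 3 + F)
B(P) = 2*P*(-31 + P) (B(P) = (2*P)*(-31 + P) = 2*P*(-31 + P))
W = -5482 (W = (-33722 + 2*135*(-31 + 135)) + (3 + 157) = (-33722 + 2*135*104) + 160 = (-33722 + 28080) + 160 = -5642 + 160 = -5482)
O = -5482
-O = -1*(-5482) = 5482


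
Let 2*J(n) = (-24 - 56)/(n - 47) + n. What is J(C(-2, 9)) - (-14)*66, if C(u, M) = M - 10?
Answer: 2773/3 ≈ 924.33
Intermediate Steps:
C(u, M) = -10 + M
J(n) = n/2 - 40/(-47 + n) (J(n) = ((-24 - 56)/(n - 47) + n)/2 = (-80/(-47 + n) + n)/2 = (n - 80/(-47 + n))/2 = n/2 - 40/(-47 + n))
J(C(-2, 9)) - (-14)*66 = (-80 + (-10 + 9)² - 47*(-10 + 9))/(2*(-47 + (-10 + 9))) - (-14)*66 = (-80 + (-1)² - 47*(-1))/(2*(-47 - 1)) - 1*(-924) = (½)*(-80 + 1 + 47)/(-48) + 924 = (½)*(-1/48)*(-32) + 924 = ⅓ + 924 = 2773/3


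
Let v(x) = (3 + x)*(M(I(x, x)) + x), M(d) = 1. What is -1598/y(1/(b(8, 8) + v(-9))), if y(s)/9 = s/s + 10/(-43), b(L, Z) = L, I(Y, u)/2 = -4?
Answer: -68714/297 ≈ -231.36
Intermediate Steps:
I(Y, u) = -8 (I(Y, u) = 2*(-4) = -8)
v(x) = (1 + x)*(3 + x) (v(x) = (3 + x)*(1 + x) = (1 + x)*(3 + x))
y(s) = 297/43 (y(s) = 9*(s/s + 10/(-43)) = 9*(1 + 10*(-1/43)) = 9*(1 - 10/43) = 9*(33/43) = 297/43)
-1598/y(1/(b(8, 8) + v(-9))) = -1598/297/43 = -1598*43/297 = -68714/297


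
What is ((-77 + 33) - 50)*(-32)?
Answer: 3008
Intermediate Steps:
((-77 + 33) - 50)*(-32) = (-44 - 50)*(-32) = -94*(-32) = 3008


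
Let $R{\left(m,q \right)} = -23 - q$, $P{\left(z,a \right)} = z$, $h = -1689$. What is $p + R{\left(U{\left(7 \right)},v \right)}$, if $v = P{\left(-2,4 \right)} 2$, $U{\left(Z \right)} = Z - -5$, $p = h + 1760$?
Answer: $52$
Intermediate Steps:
$p = 71$ ($p = -1689 + 1760 = 71$)
$U{\left(Z \right)} = 5 + Z$ ($U{\left(Z \right)} = Z + 5 = 5 + Z$)
$v = -4$ ($v = \left(-2\right) 2 = -4$)
$p + R{\left(U{\left(7 \right)},v \right)} = 71 - 19 = 52$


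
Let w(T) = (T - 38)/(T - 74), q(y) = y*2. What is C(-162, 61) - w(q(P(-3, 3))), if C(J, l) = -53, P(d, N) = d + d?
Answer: -2304/43 ≈ -53.581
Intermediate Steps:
P(d, N) = 2*d
q(y) = 2*y
w(T) = (-38 + T)/(-74 + T)
C(-162, 61) - w(q(P(-3, 3))) = -53 - (-38 + 2*(2*(-3)))/(-74 + 2*(2*(-3))) = -53 - (-38 + 2*(-6))/(-74 + 2*(-6)) = -53 - (-38 - 12)/(-74 - 12) = -53 - (-50)/(-86) = -53 - (-1)*(-50)/86 = -53 - 1*25/43 = -53 - 25/43 = -2304/43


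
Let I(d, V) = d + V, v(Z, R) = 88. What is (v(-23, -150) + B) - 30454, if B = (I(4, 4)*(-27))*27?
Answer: -36198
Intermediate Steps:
I(d, V) = V + d
B = -5832 (B = ((4 + 4)*(-27))*27 = (8*(-27))*27 = -216*27 = -5832)
(v(-23, -150) + B) - 30454 = (88 - 5832) - 30454 = -5744 - 30454 = -36198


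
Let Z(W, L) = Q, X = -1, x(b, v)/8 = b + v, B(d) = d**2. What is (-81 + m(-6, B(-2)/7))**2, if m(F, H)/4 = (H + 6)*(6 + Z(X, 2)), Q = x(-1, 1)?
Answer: 288369/49 ≈ 5885.1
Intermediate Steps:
x(b, v) = 8*b + 8*v (x(b, v) = 8*(b + v) = 8*b + 8*v)
Q = 0 (Q = 8*(-1) + 8*1 = -8 + 8 = 0)
Z(W, L) = 0
m(F, H) = 144 + 24*H (m(F, H) = 4*((H + 6)*(6 + 0)) = 4*((6 + H)*6) = 4*(36 + 6*H) = 144 + 24*H)
(-81 + m(-6, B(-2)/7))**2 = (-81 + (144 + 24*((-2)**2/7)))**2 = (-81 + (144 + 24*(4*(1/7))))**2 = (-81 + (144 + 24*(4/7)))**2 = (-81 + (144 + 96/7))**2 = (-81 + 1104/7)**2 = (537/7)**2 = 288369/49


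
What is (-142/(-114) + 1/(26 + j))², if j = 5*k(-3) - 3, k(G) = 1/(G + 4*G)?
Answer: 24990001/15023376 ≈ 1.6634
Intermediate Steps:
k(G) = 1/(5*G)
j = -10/3 (j = 5*((⅕)/(-3)) - 3 = 5*((⅕)*(-⅓)) - 3 = 5*(-1/15) - 3 = -⅓ - 3 = -10/3 ≈ -3.3333)
(-142/(-114) + 1/(26 + j))² = (-142/(-114) + 1/(26 - 10/3))² = (-142*(-1/114) + 1/(68/3))² = (71/57 + 3/68)² = (4999/3876)² = 24990001/15023376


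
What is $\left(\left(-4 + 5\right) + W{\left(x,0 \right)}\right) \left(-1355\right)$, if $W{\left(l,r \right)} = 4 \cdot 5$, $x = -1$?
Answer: $-28455$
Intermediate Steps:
$W{\left(l,r \right)} = 20$
$\left(\left(-4 + 5\right) + W{\left(x,0 \right)}\right) \left(-1355\right) = \left(\left(-4 + 5\right) + 20\right) \left(-1355\right) = \left(1 + 20\right) \left(-1355\right) = 21 \left(-1355\right) = -28455$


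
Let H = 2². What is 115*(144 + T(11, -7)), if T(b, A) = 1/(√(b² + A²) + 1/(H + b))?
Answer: 27539205/1663 + 1125*√170/1663 ≈ 16569.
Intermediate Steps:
H = 4
T(b, A) = 1/(1/(4 + b) + √(A² + b²)) (T(b, A) = 1/(√(b² + A²) + 1/(4 + b)) = 1/(√(A² + b²) + 1/(4 + b)) = 1/(1/(4 + b) + √(A² + b²)))
115*(144 + T(11, -7)) = 115*(144 + (4 + 11)/(1 + 4*√((-7)² + 11²) + 11*√((-7)² + 11²))) = 115*(144 + 15/(1 + 4*√(49 + 121) + 11*√(49 + 121))) = 115*(144 + 15/(1 + 4*√170 + 11*√170)) = 115*(144 + 15/(1 + 15*√170)) = 16560 + 1725/(1 + 15*√170)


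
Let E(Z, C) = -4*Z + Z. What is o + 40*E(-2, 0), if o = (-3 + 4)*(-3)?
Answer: 237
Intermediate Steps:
E(Z, C) = -3*Z
o = -3 (o = 1*(-3) = -3)
o + 40*E(-2, 0) = -3 + 40*(-3*(-2)) = -3 + 40*6 = -3 + 240 = 237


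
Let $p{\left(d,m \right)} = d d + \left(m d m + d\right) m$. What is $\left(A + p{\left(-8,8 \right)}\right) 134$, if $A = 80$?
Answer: $-538144$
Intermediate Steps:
$p{\left(d,m \right)} = d^{2} + m \left(d + d m^{2}\right)$ ($p{\left(d,m \right)} = d^{2} + \left(d m m + d\right) m = d^{2} + \left(d m^{2} + d\right) m = d^{2} + \left(d + d m^{2}\right) m = d^{2} + m \left(d + d m^{2}\right)$)
$\left(A + p{\left(-8,8 \right)}\right) 134 = \left(80 - 8 \left(-8 + 8 + 8^{3}\right)\right) 134 = \left(80 - 8 \left(-8 + 8 + 512\right)\right) 134 = \left(80 - 4096\right) 134 = \left(-4016\right) 134 = -538144$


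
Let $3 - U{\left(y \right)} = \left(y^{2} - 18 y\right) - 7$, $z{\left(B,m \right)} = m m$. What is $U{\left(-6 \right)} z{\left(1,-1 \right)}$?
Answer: $-134$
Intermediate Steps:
$z{\left(B,m \right)} = m^{2}$
$U{\left(y \right)} = 10 - y^{2} + 18 y$ ($U{\left(y \right)} = 3 - \left(\left(y^{2} - 18 y\right) - 7\right) = 3 - \left(-7 + y^{2} - 18 y\right) = 3 + \left(7 - y^{2} + 18 y\right) = 10 - y^{2} + 18 y$)
$U{\left(-6 \right)} z{\left(1,-1 \right)} = \left(10 - \left(-6\right)^{2} + 18 \left(-6\right)\right) \left(-1\right)^{2} = \left(10 - 36 - 108\right) 1 = \left(-134\right) 1 = -134$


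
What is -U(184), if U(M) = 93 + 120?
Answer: -213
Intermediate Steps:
U(M) = 213
-U(184) = -1*213 = -213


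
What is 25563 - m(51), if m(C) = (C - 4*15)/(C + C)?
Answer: 869145/34 ≈ 25563.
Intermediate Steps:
m(C) = (-60 + C)/(2*C) (m(C) = (C - 60)/((2*C)) = (-60 + C)*(1/(2*C)) = (-60 + C)/(2*C))
25563 - m(51) = 25563 - (-60 + 51)/(2*51) = 25563 - (-9)/(2*51) = 25563 - 1*(-3/34) = 25563 + 3/34 = 869145/34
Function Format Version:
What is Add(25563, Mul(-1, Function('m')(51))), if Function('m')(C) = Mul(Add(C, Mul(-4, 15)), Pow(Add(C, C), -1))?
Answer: Rational(869145, 34) ≈ 25563.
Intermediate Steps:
Function('m')(C) = Mul(Rational(1, 2), Pow(C, -1), Add(-60, C)) (Function('m')(C) = Mul(Add(C, -60), Pow(Mul(2, C), -1)) = Mul(Add(-60, C), Mul(Rational(1, 2), Pow(C, -1))) = Mul(Rational(1, 2), Pow(C, -1), Add(-60, C)))
Add(25563, Mul(-1, Function('m')(51))) = Add(25563, Mul(-1, Mul(Rational(1, 2), Pow(51, -1), Add(-60, 51)))) = Add(25563, Mul(-1, Mul(Rational(1, 2), Rational(1, 51), -9))) = Add(25563, Mul(-1, Rational(-3, 34))) = Add(25563, Rational(3, 34)) = Rational(869145, 34)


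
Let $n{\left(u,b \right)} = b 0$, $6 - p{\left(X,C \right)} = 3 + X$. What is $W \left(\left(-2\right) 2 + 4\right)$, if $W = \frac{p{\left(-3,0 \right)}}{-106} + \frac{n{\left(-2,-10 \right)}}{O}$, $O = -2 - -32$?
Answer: $0$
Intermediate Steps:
$p{\left(X,C \right)} = 3 - X$ ($p{\left(X,C \right)} = 6 - \left(3 + X\right) = 3 - X$)
$n{\left(u,b \right)} = 0$
$O = 30$ ($O = -2 + 32 = 30$)
$W = - \frac{3}{53}$ ($W = \frac{3 - -3}{-106} + \frac{0}{30} = \left(3 + 3\right) \left(- \frac{1}{106}\right) + 0 \cdot \frac{1}{30} = 6 \left(- \frac{1}{106}\right) + 0 = - \frac{3}{53} + 0 = - \frac{3}{53} \approx -0.056604$)
$W \left(\left(-2\right) 2 + 4\right) = - \frac{3 \left(\left(-2\right) 2 + 4\right)}{53} = - \frac{3 \left(-4 + 4\right)}{53} = \left(- \frac{3}{53}\right) 0 = 0$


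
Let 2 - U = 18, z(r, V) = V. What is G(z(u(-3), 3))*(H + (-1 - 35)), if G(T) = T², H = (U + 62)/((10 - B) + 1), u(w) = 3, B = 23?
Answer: -717/2 ≈ -358.50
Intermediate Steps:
U = -16 (U = 2 - 1*18 = 2 - 18 = -16)
H = -23/6 (H = (-16 + 62)/((10 - 1*23) + 1) = 46/((10 - 23) + 1) = 46/(-13 + 1) = 46/(-12) = 46*(-1/12) = -23/6 ≈ -3.8333)
G(z(u(-3), 3))*(H + (-1 - 35)) = 3²*(-23/6 + (-1 - 35)) = 9*(-23/6 - 36) = 9*(-239/6) = -717/2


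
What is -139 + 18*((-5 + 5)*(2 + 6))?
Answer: -139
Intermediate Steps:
-139 + 18*((-5 + 5)*(2 + 6)) = -139 + 18*(0*8) = -139 + 18*0 = -139 + 0 = -139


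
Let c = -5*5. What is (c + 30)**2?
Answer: 25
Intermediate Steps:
c = -25
(c + 30)**2 = (-25 + 30)**2 = 5**2 = 25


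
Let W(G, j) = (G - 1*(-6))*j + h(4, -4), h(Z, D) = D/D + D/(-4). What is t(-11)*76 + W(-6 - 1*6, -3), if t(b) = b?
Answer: -816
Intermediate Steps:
h(Z, D) = 1 - D/4 (h(Z, D) = 1 + D*(-1/4) = 1 - D/4)
W(G, j) = 2 + j*(6 + G) (W(G, j) = (G - 1*(-6))*j + (1 - 1/4*(-4)) = (G + 6)*j + (1 + 1) = (6 + G)*j + 2 = j*(6 + G) + 2 = 2 + j*(6 + G))
t(-11)*76 + W(-6 - 1*6, -3) = -11*76 + (2 + 6*(-3) + (-6 - 1*6)*(-3)) = -836 + (2 - 18 + (-6 - 6)*(-3)) = -836 + (2 - 18 - 12*(-3)) = -836 + (2 - 18 + 36) = -836 + 20 = -816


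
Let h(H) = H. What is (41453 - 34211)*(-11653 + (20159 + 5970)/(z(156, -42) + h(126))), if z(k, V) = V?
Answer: -1149936661/14 ≈ -8.2138e+7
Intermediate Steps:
(41453 - 34211)*(-11653 + (20159 + 5970)/(z(156, -42) + h(126))) = (41453 - 34211)*(-11653 + (20159 + 5970)/(-42 + 126)) = 7242*(-11653 + 26129/84) = 7242*(-952723/84) = -1149936661/14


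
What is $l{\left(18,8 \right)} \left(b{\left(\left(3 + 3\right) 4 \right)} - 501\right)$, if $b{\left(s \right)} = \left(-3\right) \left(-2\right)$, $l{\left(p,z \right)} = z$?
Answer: $-3960$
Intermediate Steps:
$b{\left(s \right)} = 6$
$l{\left(18,8 \right)} \left(b{\left(\left(3 + 3\right) 4 \right)} - 501\right) = 8 \left(6 - 501\right) = 8 \left(-495\right) = -3960$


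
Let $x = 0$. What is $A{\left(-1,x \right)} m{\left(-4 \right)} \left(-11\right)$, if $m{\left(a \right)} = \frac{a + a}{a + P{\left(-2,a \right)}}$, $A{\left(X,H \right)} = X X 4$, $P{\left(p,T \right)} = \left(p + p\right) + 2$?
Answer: $- \frac{176}{3} \approx -58.667$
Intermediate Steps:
$P{\left(p,T \right)} = 2 + 2 p$ ($P{\left(p,T \right)} = 2 p + 2 = 2 + 2 p$)
$A{\left(X,H \right)} = 4 X^{2}$ ($A{\left(X,H \right)} = X^{2} \cdot 4 = 4 X^{2}$)
$m{\left(a \right)} = \frac{2 a}{-2 + a}$ ($m{\left(a \right)} = \frac{a + a}{a + \left(2 + 2 \left(-2\right)\right)} = \frac{2 a}{a + \left(2 - 4\right)} = \frac{2 a}{a - 2} = \frac{2 a}{-2 + a}$)
$A{\left(-1,x \right)} m{\left(-4 \right)} \left(-11\right) = 4 \left(-1\right)^{2} \cdot 2 \left(-4\right) \frac{1}{-2 - 4} \left(-11\right) = 4 \cdot 1 \cdot 2 \left(-4\right) \frac{1}{-6} \left(-11\right) = 4 \cdot 2 \left(-4\right) \left(- \frac{1}{6}\right) \left(-11\right) = 4 \cdot \frac{4}{3} \left(-11\right) = \frac{16}{3} \left(-11\right) = - \frac{176}{3}$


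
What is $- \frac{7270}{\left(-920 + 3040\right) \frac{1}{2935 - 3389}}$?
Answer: $\frac{165029}{106} \approx 1556.9$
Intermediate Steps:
$- \frac{7270}{\left(-920 + 3040\right) \frac{1}{2935 - 3389}} = - \frac{7270}{2120 \frac{1}{-454}} = - \frac{7270}{2120 \left(- \frac{1}{454}\right)} = - \frac{7270}{- \frac{1060}{227}} = \left(-7270\right) \left(- \frac{227}{1060}\right) = \frac{165029}{106}$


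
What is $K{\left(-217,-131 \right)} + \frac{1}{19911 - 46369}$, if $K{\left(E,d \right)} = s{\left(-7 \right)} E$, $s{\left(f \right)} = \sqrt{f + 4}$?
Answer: $- \frac{1}{26458} - 217 i \sqrt{3} \approx -3.7796 \cdot 10^{-5} - 375.85 i$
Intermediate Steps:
$s{\left(f \right)} = \sqrt{4 + f}$
$K{\left(E,d \right)} = i E \sqrt{3}$ ($K{\left(E,d \right)} = \sqrt{4 - 7} E = \sqrt{-3} E = i \sqrt{3} E = i E \sqrt{3}$)
$K{\left(-217,-131 \right)} + \frac{1}{19911 - 46369} = i \left(-217\right) \sqrt{3} + \frac{1}{19911 - 46369} = - 217 i \sqrt{3} + \frac{1}{-26458} = - 217 i \sqrt{3} - \frac{1}{26458} = - \frac{1}{26458} - 217 i \sqrt{3}$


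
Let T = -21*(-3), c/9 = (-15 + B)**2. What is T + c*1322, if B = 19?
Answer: 190431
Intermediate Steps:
c = 144 (c = 9*(-15 + 19)**2 = 9*4**2 = 9*16 = 144)
T = 63
T + c*1322 = 63 + 144*1322 = 63 + 190368 = 190431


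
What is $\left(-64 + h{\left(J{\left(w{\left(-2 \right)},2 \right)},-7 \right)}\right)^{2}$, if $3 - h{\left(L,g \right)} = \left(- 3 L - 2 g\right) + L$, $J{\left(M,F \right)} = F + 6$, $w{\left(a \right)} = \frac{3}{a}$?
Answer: $3481$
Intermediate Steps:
$J{\left(M,F \right)} = 6 + F$
$h{\left(L,g \right)} = 3 + 2 L + 2 g$ ($h{\left(L,g \right)} = 3 - \left(\left(- 3 L - 2 g\right) + L\right) = 3 - \left(- 2 L - 2 g\right) = 3 + \left(2 L + 2 g\right) = 3 + 2 L + 2 g$)
$\left(-64 + h{\left(J{\left(w{\left(-2 \right)},2 \right)},-7 \right)}\right)^{2} = \left(-64 + \left(3 + 2 \left(6 + 2\right) + 2 \left(-7\right)\right)\right)^{2} = \left(-64 + \left(3 + 2 \cdot 8 - 14\right)\right)^{2} = \left(-64 + \left(3 + 16 - 14\right)\right)^{2} = \left(-64 + 5\right)^{2} = \left(-59\right)^{2} = 3481$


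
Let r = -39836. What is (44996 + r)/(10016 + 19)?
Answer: 344/669 ≈ 0.51420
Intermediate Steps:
(44996 + r)/(10016 + 19) = (44996 - 39836)/(10016 + 19) = 5160/10035 = 5160*(1/10035) = 344/669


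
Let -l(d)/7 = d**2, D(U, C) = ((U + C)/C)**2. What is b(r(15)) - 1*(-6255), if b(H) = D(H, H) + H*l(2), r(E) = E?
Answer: 5839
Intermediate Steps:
D(U, C) = (C + U)**2/C**2 (D(U, C) = ((C + U)/C)**2 = (C + U)**2/C**2)
l(d) = -7*d**2
b(H) = 4 - 28*H (b(H) = (H + H)**2/H**2 + H*(-7*2**2) = (2*H)**2/H**2 + H*(-7*4) = (4*H**2)/H**2 + H*(-28) = 4 - 28*H)
b(r(15)) - 1*(-6255) = (4 - 28*15) - 1*(-6255) = (4 - 420) + 6255 = -416 + 6255 = 5839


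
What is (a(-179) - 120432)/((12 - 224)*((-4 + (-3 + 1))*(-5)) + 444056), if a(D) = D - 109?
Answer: -7545/27356 ≈ -0.27581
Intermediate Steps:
a(D) = -109 + D
(a(-179) - 120432)/((12 - 224)*((-4 + (-3 + 1))*(-5)) + 444056) = ((-109 - 179) - 120432)/((12 - 224)*((-4 + (-3 + 1))*(-5)) + 444056) = (-288 - 120432)/(-212*(-4 - 2)*(-5) + 444056) = -120720/(-(-1272)*(-5) + 444056) = -120720/(-212*30 + 444056) = -120720/(-6360 + 444056) = -120720/437696 = -120720*1/437696 = -7545/27356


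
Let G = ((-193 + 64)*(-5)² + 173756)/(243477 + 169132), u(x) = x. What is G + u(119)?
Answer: 49271002/412609 ≈ 119.41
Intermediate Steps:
G = 170531/412609 (G = (-129*25 + 173756)/412609 = (-3225 + 173756)*(1/412609) = 170531*(1/412609) = 170531/412609 ≈ 0.41330)
G + u(119) = 170531/412609 + 119 = 49271002/412609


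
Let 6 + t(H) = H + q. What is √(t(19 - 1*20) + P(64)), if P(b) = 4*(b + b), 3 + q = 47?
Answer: 3*√61 ≈ 23.431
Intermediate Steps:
q = 44 (q = -3 + 47 = 44)
P(b) = 8*b (P(b) = 4*(2*b) = 8*b)
t(H) = 38 + H (t(H) = -6 + (H + 44) = -6 + (44 + H) = 38 + H)
√(t(19 - 1*20) + P(64)) = √((38 + (19 - 1*20)) + 8*64) = √((38 + (19 - 20)) + 512) = √((38 - 1) + 512) = √(37 + 512) = √549 = 3*√61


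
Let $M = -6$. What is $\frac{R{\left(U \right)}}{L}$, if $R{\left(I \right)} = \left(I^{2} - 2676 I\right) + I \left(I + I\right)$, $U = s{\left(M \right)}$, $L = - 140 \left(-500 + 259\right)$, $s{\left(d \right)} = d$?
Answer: $\frac{4041}{8435} \approx 0.47908$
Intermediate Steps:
$L = 33740$ ($L = \left(-140\right) \left(-241\right) = 33740$)
$U = -6$
$R{\left(I \right)} = - 2676 I + 3 I^{2}$ ($R{\left(I \right)} = \left(I^{2} - 2676 I\right) + I 2 I = \left(I^{2} - 2676 I\right) + 2 I^{2} = - 2676 I + 3 I^{2}$)
$\frac{R{\left(U \right)}}{L} = \frac{3 \left(-6\right) \left(-892 - 6\right)}{33740} = 3 \left(-6\right) \left(-898\right) \frac{1}{33740} = 16164 \cdot \frac{1}{33740} = \frac{4041}{8435}$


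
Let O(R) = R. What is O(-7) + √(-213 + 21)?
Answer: -7 + 8*I*√3 ≈ -7.0 + 13.856*I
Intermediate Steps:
O(-7) + √(-213 + 21) = -7 + √(-213 + 21) = -7 + √(-192) = -7 + 8*I*√3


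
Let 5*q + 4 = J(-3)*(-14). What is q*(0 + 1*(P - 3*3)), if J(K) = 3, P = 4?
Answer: 46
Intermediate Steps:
q = -46/5 (q = -⅘ + (3*(-14))/5 = -⅘ + (⅕)*(-42) = -⅘ - 42/5 = -46/5 ≈ -9.2000)
q*(0 + 1*(P - 3*3)) = -46*(0 + 1*(4 - 3*3))/5 = -46*(0 + 1*(4 - 9))/5 = -46*(0 + 1*(-5))/5 = -46*(0 - 5)/5 = -46/5*(-5) = 46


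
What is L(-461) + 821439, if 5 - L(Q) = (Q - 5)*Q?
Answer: 606618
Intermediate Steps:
L(Q) = 5 - Q*(-5 + Q) (L(Q) = 5 - (Q - 5)*Q = 5 - (-5 + Q)*Q = 5 - Q*(-5 + Q))
L(-461) + 821439 = (5 - 1*(-461)² + 5*(-461)) + 821439 = (5 - 1*212521 - 2305) + 821439 = (5 - 212521 - 2305) + 821439 = -214821 + 821439 = 606618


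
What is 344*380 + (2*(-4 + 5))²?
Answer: 130724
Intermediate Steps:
344*380 + (2*(-4 + 5))² = 130720 + (2*1)² = 130720 + 2² = 130720 + 4 = 130724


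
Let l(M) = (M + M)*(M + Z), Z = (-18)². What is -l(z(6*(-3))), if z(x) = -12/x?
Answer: -3896/9 ≈ -432.89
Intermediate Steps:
Z = 324
l(M) = 2*M*(324 + M) (l(M) = (M + M)*(M + 324) = (2*M)*(324 + M) = 2*M*(324 + M))
-l(z(6*(-3))) = -2*(-12/(6*(-3)))*(324 - 12/(6*(-3))) = -2*(-12/(-18))*(324 - 12/(-18)) = -2*(-12*(-1/18))*(324 - 12*(-1/18)) = -2*2*(324 + ⅔)/3 = -2*2*974/(3*3) = -1*3896/9 = -3896/9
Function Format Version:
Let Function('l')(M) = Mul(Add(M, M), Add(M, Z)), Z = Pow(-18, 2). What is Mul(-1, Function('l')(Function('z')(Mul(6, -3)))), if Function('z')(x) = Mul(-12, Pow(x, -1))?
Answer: Rational(-3896, 9) ≈ -432.89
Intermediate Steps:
Z = 324
Function('l')(M) = Mul(2, M, Add(324, M)) (Function('l')(M) = Mul(Add(M, M), Add(M, 324)) = Mul(Mul(2, M), Add(324, M)) = Mul(2, M, Add(324, M)))
Mul(-1, Function('l')(Function('z')(Mul(6, -3)))) = Mul(-1, Mul(2, Mul(-12, Pow(Mul(6, -3), -1)), Add(324, Mul(-12, Pow(Mul(6, -3), -1))))) = Mul(-1, Mul(2, Mul(-12, Pow(-18, -1)), Add(324, Mul(-12, Pow(-18, -1))))) = Mul(-1, Mul(2, Mul(-12, Rational(-1, 18)), Add(324, Mul(-12, Rational(-1, 18))))) = Mul(-1, Mul(2, Rational(2, 3), Add(324, Rational(2, 3)))) = Mul(-1, Mul(2, Rational(2, 3), Rational(974, 3))) = Mul(-1, Rational(3896, 9)) = Rational(-3896, 9)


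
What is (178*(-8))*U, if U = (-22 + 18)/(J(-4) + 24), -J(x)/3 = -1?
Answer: 5696/27 ≈ 210.96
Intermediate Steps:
J(x) = 3 (J(x) = -3*(-1) = 3)
U = -4/27 (U = (-22 + 18)/(3 + 24) = -4/27 ≈ -0.14815)
(178*(-8))*U = (178*(-8))*(-4/27) = -1424*(-4/27) = 5696/27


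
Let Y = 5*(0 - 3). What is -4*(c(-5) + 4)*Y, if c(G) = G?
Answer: -60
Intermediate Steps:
Y = -15 (Y = 5*(-3) = -15)
-4*(c(-5) + 4)*Y = -4*(-5 + 4)*(-15) = -(-4)*(-15) = -4*15 = -60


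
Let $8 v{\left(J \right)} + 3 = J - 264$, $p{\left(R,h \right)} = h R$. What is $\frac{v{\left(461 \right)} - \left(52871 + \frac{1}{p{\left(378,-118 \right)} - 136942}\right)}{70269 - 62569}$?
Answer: $- \frac{19188232149}{2795808400} \approx -6.8632$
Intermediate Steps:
$p{\left(R,h \right)} = R h$
$v{\left(J \right)} = - \frac{267}{8} + \frac{J}{8}$ ($v{\left(J \right)} = - \frac{3}{8} + \frac{J - 264}{8} = - \frac{3}{8} + \frac{-264 + J}{8} = - \frac{3}{8} + \left(-33 + \frac{J}{8}\right) = - \frac{267}{8} + \frac{J}{8}$)
$\frac{v{\left(461 \right)} - \left(52871 + \frac{1}{p{\left(378,-118 \right)} - 136942}\right)}{70269 - 62569} = \frac{\left(- \frac{267}{8} + \frac{1}{8} \cdot 461\right) - \left(52871 + \frac{1}{378 \left(-118\right) - 136942}\right)}{70269 - 62569} = \frac{\left(- \frac{267}{8} + \frac{461}{8}\right) - \left(52871 + \frac{1}{-44604 - 136942}\right)}{7700} = \left(\frac{97}{4} - \frac{9598518565}{181546}\right) \frac{1}{7700} = \left(- \frac{19188232149}{363092}\right) \frac{1}{7700} = - \frac{19188232149}{2795808400}$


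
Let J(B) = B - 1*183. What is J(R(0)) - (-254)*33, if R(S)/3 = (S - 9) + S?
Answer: 8172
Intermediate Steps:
R(S) = -27 + 6*S (R(S) = 3*((S - 9) + S) = 3*((-9 + S) + S) = 3*(-9 + 2*S) = -27 + 6*S)
J(B) = -183 + B (J(B) = B - 183 = -183 + B)
J(R(0)) - (-254)*33 = (-183 + (-27 + 6*0)) - (-254)*33 = (-183 + (-27 + 0)) - 1*(-8382) = (-183 - 27) + 8382 = -210 + 8382 = 8172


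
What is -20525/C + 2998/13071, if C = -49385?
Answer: 83267701/129102267 ≈ 0.64497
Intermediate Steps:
-20525/C + 2998/13071 = -20525/(-49385) + 2998/13071 = -20525*(-1/49385) + 2998*(1/13071) = 4105/9877 + 2998/13071 = 83267701/129102267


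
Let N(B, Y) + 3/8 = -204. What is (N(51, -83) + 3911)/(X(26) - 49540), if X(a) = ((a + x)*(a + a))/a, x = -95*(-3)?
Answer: -29653/391344 ≈ -0.075772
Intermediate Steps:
N(B, Y) = -1635/8 (N(B, Y) = -3/8 - 204 = -1635/8)
x = 285
X(a) = 570 + 2*a (X(a) = ((a + 285)*(a + a))/a = ((285 + a)*(2*a))/a = (2*a*(285 + a))/a = 570 + 2*a)
(N(51, -83) + 3911)/(X(26) - 49540) = (-1635/8 + 3911)/((570 + 2*26) - 49540) = 29653/(8*((570 + 52) - 49540)) = 29653/(8*(622 - 49540)) = (29653/8)/(-48918) = (29653/8)*(-1/48918) = -29653/391344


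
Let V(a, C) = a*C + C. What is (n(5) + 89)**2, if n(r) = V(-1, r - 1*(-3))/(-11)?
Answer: 7921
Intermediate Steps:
V(a, C) = C + C*a (V(a, C) = C*a + C = C + C*a)
n(r) = 0 (n(r) = ((r - 1*(-3))*(1 - 1))/(-11) = ((r + 3)*0)*(-1/11) = ((3 + r)*0)*(-1/11) = 0*(-1/11) = 0)
(n(5) + 89)**2 = (0 + 89)**2 = 89**2 = 7921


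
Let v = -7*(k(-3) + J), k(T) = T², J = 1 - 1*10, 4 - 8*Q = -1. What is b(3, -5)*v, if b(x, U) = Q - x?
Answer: 0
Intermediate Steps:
Q = 5/8 (Q = ½ - ⅛*(-1) = ½ + ⅛ = 5/8 ≈ 0.62500)
b(x, U) = 5/8 - x
J = -9 (J = 1 - 10 = -9)
v = 0 (v = -7*((-3)² - 9) = -7*(9 - 9) = -7*0 = 0)
b(3, -5)*v = (5/8 - 1*3)*0 = (5/8 - 3)*0 = -19/8*0 = 0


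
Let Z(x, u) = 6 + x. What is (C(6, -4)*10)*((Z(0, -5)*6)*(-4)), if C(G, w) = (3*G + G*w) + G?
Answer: 0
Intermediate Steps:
C(G, w) = 4*G + G*w
(C(6, -4)*10)*((Z(0, -5)*6)*(-4)) = ((6*(4 - 4))*10)*(((6 + 0)*6)*(-4)) = ((6*0)*10)*((6*6)*(-4)) = (0*10)*(36*(-4)) = 0*(-144) = 0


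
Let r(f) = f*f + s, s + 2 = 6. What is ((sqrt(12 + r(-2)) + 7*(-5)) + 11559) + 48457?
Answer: 59981 + 2*sqrt(5) ≈ 59986.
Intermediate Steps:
s = 4 (s = -2 + 6 = 4)
r(f) = 4 + f**2 (r(f) = f*f + 4 = f**2 + 4 = 4 + f**2)
((sqrt(12 + r(-2)) + 7*(-5)) + 11559) + 48457 = ((sqrt(12 + (4 + (-2)**2)) + 7*(-5)) + 11559) + 48457 = ((sqrt(12 + (4 + 4)) - 35) + 11559) + 48457 = ((sqrt(12 + 8) - 35) + 11559) + 48457 = ((sqrt(20) - 35) + 11559) + 48457 = ((2*sqrt(5) - 35) + 11559) + 48457 = ((-35 + 2*sqrt(5)) + 11559) + 48457 = (11524 + 2*sqrt(5)) + 48457 = 59981 + 2*sqrt(5)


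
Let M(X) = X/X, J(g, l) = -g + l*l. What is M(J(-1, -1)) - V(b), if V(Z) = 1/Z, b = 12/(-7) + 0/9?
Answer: 19/12 ≈ 1.5833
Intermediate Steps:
b = -12/7 (b = 12*(-1/7) + 0*(1/9) = -12/7 + 0 = -12/7 ≈ -1.7143)
J(g, l) = l**2 - g (J(g, l) = -g + l**2 = l**2 - g)
M(X) = 1
M(J(-1, -1)) - V(b) = 1 - 1/(-12/7) = 1 - 1*(-7/12) = 1 + 7/12 = 19/12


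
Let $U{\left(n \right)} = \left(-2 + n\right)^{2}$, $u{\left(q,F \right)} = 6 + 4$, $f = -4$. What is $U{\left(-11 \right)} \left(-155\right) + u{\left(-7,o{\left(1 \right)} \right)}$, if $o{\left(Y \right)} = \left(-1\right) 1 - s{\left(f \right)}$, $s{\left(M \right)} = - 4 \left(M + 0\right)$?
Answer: $-26185$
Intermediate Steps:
$s{\left(M \right)} = - 4 M$
$o{\left(Y \right)} = -17$ ($o{\left(Y \right)} = \left(-1\right) 1 - \left(-4\right) \left(-4\right) = -1 - 16 = -17$)
$u{\left(q,F \right)} = 10$
$U{\left(-11 \right)} \left(-155\right) + u{\left(-7,o{\left(1 \right)} \right)} = \left(-2 - 11\right)^{2} \left(-155\right) + 10 = \left(-13\right)^{2} \left(-155\right) + 10 = 169 \left(-155\right) + 10 = -26195 + 10 = -26185$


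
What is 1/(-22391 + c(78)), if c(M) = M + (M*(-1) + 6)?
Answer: -1/22385 ≈ -4.4673e-5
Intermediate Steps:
c(M) = 6 (c(M) = M + (-M + 6) = M + (6 - M) = 6)
1/(-22391 + c(78)) = 1/(-22391 + 6) = 1/(-22385) = -1/22385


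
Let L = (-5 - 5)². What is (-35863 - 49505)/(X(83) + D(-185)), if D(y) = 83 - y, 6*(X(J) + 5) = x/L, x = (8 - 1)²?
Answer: -51220800/157849 ≈ -324.49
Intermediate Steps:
L = 100 (L = (-10)² = 100)
x = 49 (x = 7² = 49)
X(J) = -2951/600 (X(J) = -5 + (49/100)/6 = -5 + (49*(1/100))/6 = -5 + (⅙)*(49/100) = -5 + 49/600 = -2951/600)
(-35863 - 49505)/(X(83) + D(-185)) = (-35863 - 49505)/(-2951/600 + (83 - 1*(-185))) = -85368/(-2951/600 + (83 + 185)) = -85368/(-2951/600 + 268) = -85368/157849/600 = -85368*600/157849 = -51220800/157849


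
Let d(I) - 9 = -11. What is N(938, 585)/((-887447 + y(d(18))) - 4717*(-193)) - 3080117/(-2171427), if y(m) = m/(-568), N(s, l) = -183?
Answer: 19948740207025/14143062107739 ≈ 1.4105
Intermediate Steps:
d(I) = -2 (d(I) = 9 - 11 = -2)
y(m) = -m/568 (y(m) = m*(-1/568) = -m/568)
N(938, 585)/((-887447 + y(d(18))) - 4717*(-193)) - 3080117/(-2171427) = -183/((-887447 - 1/568*(-2)) - 4717*(-193)) - 3080117/(-2171427) = -183/((-887447 + 1/284) + 910381) - 3080117*(-1/2171427) = -183/(-252034947/284 + 910381) + 3080117/2171427 = -183/6513257/284 + 3080117/2171427 = -183*284/6513257 + 3080117/2171427 = -51972/6513257 + 3080117/2171427 = 19948740207025/14143062107739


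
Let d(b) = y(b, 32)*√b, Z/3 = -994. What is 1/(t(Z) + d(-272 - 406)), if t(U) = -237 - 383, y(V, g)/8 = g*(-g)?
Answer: I/(4*(-155*I + 2048*√678)) ≈ -1.3626e-8 + 4.688e-6*I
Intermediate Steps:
y(V, g) = -8*g² (y(V, g) = 8*(g*(-g)) = 8*(-g²) = -8*g²)
Z = -2982 (Z = 3*(-994) = -2982)
d(b) = -8192*√b (d(b) = (-8*32²)*√b = (-8*1024)*√b = -8192*√b)
t(U) = -620
1/(t(Z) + d(-272 - 406)) = 1/(-620 - 8192*√(-272 - 406)) = 1/(-620 - 8192*I*√678)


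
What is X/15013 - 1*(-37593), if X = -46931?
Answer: 564336778/15013 ≈ 37590.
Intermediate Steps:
X/15013 - 1*(-37593) = -46931/15013 - 1*(-37593) = -46931*1/15013 + 37593 = -46931/15013 + 37593 = 564336778/15013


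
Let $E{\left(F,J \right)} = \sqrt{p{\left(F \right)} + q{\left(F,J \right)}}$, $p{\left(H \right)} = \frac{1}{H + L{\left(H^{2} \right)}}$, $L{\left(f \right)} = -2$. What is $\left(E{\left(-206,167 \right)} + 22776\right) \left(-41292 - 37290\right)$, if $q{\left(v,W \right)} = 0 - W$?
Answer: $-1789783632 - \frac{39291 i \sqrt{451581}}{26} \approx -1.7898 \cdot 10^{9} - 1.0155 \cdot 10^{6} i$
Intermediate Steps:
$q{\left(v,W \right)} = - W$
$p{\left(H \right)} = \frac{1}{-2 + H}$ ($p{\left(H \right)} = \frac{1}{H - 2} = \frac{1}{-2 + H}$)
$E{\left(F,J \right)} = \sqrt{\frac{1}{-2 + F} - J}$
$\left(E{\left(-206,167 \right)} + 22776\right) \left(-41292 - 37290\right) = \left(\sqrt{\frac{1 - 167 \left(-2 - 206\right)}{-2 - 206}} + 22776\right) \left(-41292 - 37290\right) = \left(\sqrt{\frac{1 - 167 \left(-208\right)}{-208}} + 22776\right) \left(-78582\right) = \left(\sqrt{- \frac{1 + 34736}{208}} + 22776\right) \left(-78582\right) = \left(\sqrt{\left(- \frac{1}{208}\right) 34737} + 22776\right) \left(-78582\right) = \left(\sqrt{- \frac{34737}{208}} + 22776\right) \left(-78582\right) = \left(\frac{i \sqrt{451581}}{52} + 22776\right) \left(-78582\right) = \left(22776 + \frac{i \sqrt{451581}}{52}\right) \left(-78582\right) = -1789783632 - \frac{39291 i \sqrt{451581}}{26}$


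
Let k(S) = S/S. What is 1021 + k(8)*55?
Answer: 1076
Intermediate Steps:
k(S) = 1
1021 + k(8)*55 = 1021 + 1*55 = 1021 + 55 = 1076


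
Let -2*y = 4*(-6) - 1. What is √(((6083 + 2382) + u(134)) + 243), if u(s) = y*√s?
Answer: √(34832 + 50*√134)/2 ≈ 94.089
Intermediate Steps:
y = 25/2 (y = -(4*(-6) - 1)/2 = -(-24 - 1)/2 = -½*(-25) = 25/2 ≈ 12.500)
u(s) = 25*√s/2
√(((6083 + 2382) + u(134)) + 243) = √(((6083 + 2382) + 25*√134/2) + 243) = √((8465 + 25*√134/2) + 243) = √(8708 + 25*√134/2)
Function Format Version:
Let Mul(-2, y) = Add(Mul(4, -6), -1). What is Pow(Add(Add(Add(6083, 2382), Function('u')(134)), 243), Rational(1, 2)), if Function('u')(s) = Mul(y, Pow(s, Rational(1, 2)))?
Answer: Mul(Rational(1, 2), Pow(Add(34832, Mul(50, Pow(134, Rational(1, 2)))), Rational(1, 2))) ≈ 94.089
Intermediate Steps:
y = Rational(25, 2) (y = Mul(Rational(-1, 2), Add(Mul(4, -6), -1)) = Mul(Rational(-1, 2), Add(-24, -1)) = Mul(Rational(-1, 2), -25) = Rational(25, 2) ≈ 12.500)
Function('u')(s) = Mul(Rational(25, 2), Pow(s, Rational(1, 2)))
Pow(Add(Add(Add(6083, 2382), Function('u')(134)), 243), Rational(1, 2)) = Pow(Add(Add(Add(6083, 2382), Mul(Rational(25, 2), Pow(134, Rational(1, 2)))), 243), Rational(1, 2)) = Pow(Add(Add(8465, Mul(Rational(25, 2), Pow(134, Rational(1, 2)))), 243), Rational(1, 2)) = Pow(Add(8708, Mul(Rational(25, 2), Pow(134, Rational(1, 2)))), Rational(1, 2))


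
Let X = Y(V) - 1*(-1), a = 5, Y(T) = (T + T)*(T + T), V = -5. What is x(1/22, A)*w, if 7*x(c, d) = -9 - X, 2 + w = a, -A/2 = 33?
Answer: -330/7 ≈ -47.143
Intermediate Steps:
Y(T) = 4*T² (Y(T) = (2*T)*(2*T) = 4*T²)
A = -66 (A = -2*33 = -66)
w = 3 (w = -2 + 5 = 3)
X = 101 (X = 4*(-5)² - 1*(-1) = 4*25 + 1 = 100 + 1 = 101)
x(c, d) = -110/7 (x(c, d) = (-9 - 1*101)/7 = (-9 - 101)/7 = (⅐)*(-110) = -110/7)
x(1/22, A)*w = -110/7*3 = -330/7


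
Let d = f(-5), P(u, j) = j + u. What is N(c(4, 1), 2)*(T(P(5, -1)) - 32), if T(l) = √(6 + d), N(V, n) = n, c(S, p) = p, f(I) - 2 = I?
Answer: -64 + 2*√3 ≈ -60.536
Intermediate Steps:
f(I) = 2 + I
d = -3 (d = 2 - 5 = -3)
T(l) = √3 (T(l) = √(6 - 3) = √3)
N(c(4, 1), 2)*(T(P(5, -1)) - 32) = 2*(√3 - 32) = 2*(-32 + √3) = -64 + 2*√3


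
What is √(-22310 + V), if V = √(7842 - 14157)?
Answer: √(-22310 + I*√6315) ≈ 0.266 + 149.37*I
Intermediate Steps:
V = I*√6315 (V = √(-6315) = I*√6315 ≈ 79.467*I)
√(-22310 + V) = √(-22310 + I*√6315)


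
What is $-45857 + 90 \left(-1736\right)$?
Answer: $-202097$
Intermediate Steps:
$-45857 + 90 \left(-1736\right) = -45857 - 156240 = -202097$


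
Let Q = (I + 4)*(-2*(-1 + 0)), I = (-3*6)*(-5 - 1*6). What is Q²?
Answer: 163216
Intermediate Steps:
I = 198 (I = -18*(-5 - 6) = -18*(-11) = 198)
Q = 404 (Q = (198 + 4)*(-2*(-1 + 0)) = 202*(-2*(-1)) = 202*2 = 404)
Q² = 404² = 163216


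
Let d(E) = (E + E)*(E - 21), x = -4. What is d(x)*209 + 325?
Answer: 42125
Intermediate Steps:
d(E) = 2*E*(-21 + E) (d(E) = (2*E)*(-21 + E) = 2*E*(-21 + E))
d(x)*209 + 325 = (2*(-4)*(-21 - 4))*209 + 325 = (2*(-4)*(-25))*209 + 325 = 200*209 + 325 = 41800 + 325 = 42125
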